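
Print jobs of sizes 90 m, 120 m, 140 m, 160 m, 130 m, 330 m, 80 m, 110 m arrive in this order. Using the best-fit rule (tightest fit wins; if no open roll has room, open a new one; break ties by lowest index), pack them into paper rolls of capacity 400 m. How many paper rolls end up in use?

4

  90 → roll 1 (new)  [load 90/400]
  120 → roll 1  [load 210/400]
  140 → roll 1  [load 350/400]
  160 → roll 2 (new)  [load 160/400]
  130 → roll 2  [load 290/400]
  330 → roll 3 (new)  [load 330/400]
  80 → roll 2  [load 370/400]
  110 → roll 4 (new)  [load 110/400]
4 paper rolls opened.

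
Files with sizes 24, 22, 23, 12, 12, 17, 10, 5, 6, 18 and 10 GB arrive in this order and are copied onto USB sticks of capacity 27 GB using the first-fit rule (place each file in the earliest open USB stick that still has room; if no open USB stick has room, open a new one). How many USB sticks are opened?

7

  24 → USB stick 1 (new)  [load 24/27]
  22 → USB stick 2 (new)  [load 22/27]
  23 → USB stick 3 (new)  [load 23/27]
  12 → USB stick 4 (new)  [load 12/27]
  12 → USB stick 4  [load 24/27]
  17 → USB stick 5 (new)  [load 17/27]
  10 → USB stick 5  [load 27/27]
  5 → USB stick 2  [load 27/27]
  6 → USB stick 6 (new)  [load 6/27]
  18 → USB stick 6  [load 24/27]
  10 → USB stick 7 (new)  [load 10/27]
7 USB sticks opened.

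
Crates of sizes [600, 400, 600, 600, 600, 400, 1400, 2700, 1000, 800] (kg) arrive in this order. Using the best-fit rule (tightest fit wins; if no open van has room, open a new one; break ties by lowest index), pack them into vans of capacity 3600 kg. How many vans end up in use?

3

  600 → van 1 (new)  [load 600/3600]
  400 → van 1  [load 1000/3600]
  600 → van 1  [load 1600/3600]
  600 → van 1  [load 2200/3600]
  600 → van 1  [load 2800/3600]
  400 → van 1  [load 3200/3600]
  1400 → van 2 (new)  [load 1400/3600]
  2700 → van 3 (new)  [load 2700/3600]
  1000 → van 2  [load 2400/3600]
  800 → van 3  [load 3500/3600]
3 vans opened.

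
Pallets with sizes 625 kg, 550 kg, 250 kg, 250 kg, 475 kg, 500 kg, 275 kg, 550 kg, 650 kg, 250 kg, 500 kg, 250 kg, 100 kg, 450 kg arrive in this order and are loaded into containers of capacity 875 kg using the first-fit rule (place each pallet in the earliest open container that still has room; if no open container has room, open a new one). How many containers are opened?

8

  625 → container 1 (new)  [load 625/875]
  550 → container 2 (new)  [load 550/875]
  250 → container 1  [load 875/875]
  250 → container 2  [load 800/875]
  475 → container 3 (new)  [load 475/875]
  500 → container 4 (new)  [load 500/875]
  275 → container 3  [load 750/875]
  550 → container 5 (new)  [load 550/875]
  650 → container 6 (new)  [load 650/875]
  250 → container 4  [load 750/875]
  500 → container 7 (new)  [load 500/875]
  250 → container 5  [load 800/875]
  100 → container 3  [load 850/875]
  450 → container 8 (new)  [load 450/875]
8 containers opened.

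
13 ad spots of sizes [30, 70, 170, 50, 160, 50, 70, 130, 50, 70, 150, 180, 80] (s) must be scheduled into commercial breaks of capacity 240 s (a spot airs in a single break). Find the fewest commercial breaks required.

6

Total = 180 + 170 + 160 + 150 + 130 + 80 + 70 + 70 + 70 + 50 + 50 + 50 + 30 = 1260 s.
Lower bound: ⌈1260/240⌉ = 6 commercial breaks.
A packing using 6 commercial breaks:
  break 1: 180 + 50 = 230
  break 2: 170 + 70 = 240
  break 3: 160 + 80 = 240
  break 4: 150 + 70 = 220
  break 5: 130 + 70 + 30 = 230
  break 6: 50 + 50 = 100
This matches the lower bound, so 6 is optimal.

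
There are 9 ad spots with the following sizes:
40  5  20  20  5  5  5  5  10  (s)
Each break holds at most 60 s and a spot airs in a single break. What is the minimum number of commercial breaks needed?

2

Total = 40 + 20 + 20 + 10 + 5 + 5 + 5 + 5 + 5 = 115 s.
Lower bound: ⌈115/60⌉ = 2 commercial breaks.
A packing using 2 commercial breaks:
  break 1: 40 + 20 = 60
  break 2: 20 + 10 + 5 + 5 + 5 + 5 + 5 = 55
This matches the lower bound, so 2 is optimal.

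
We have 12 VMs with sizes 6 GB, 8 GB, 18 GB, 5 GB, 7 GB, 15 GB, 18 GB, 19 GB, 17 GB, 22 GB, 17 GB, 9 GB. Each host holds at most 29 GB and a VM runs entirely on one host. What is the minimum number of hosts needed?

Total = 22 + 19 + 18 + 18 + 17 + 17 + 15 + 9 + 8 + 7 + 6 + 5 = 161 GB.
Lower bound: ⌈161/29⌉ = 6 hosts.
Also, 7 VMs each exceed 29/2 GB, and no two of those can share a host, so at least 7 hosts are needed.
A packing using 7 hosts:
  host 1: 22 + 7 = 29
  host 2: 19 + 9 = 28
  host 3: 18 + 8 = 26
  host 4: 18 + 6 + 5 = 29
  host 5: 17 = 17
  host 6: 17 = 17
  host 7: 15 = 15
This matches the lower bound, so 7 is optimal.

7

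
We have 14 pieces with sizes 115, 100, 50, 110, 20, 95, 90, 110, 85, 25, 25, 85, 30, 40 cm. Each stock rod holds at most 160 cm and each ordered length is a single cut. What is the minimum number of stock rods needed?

8

Total = 115 + 110 + 110 + 100 + 95 + 90 + 85 + 85 + 50 + 40 + 30 + 25 + 25 + 20 = 980 cm.
Lower bound: ⌈980/160⌉ = 7 stock rods.
Also, 8 pieces each exceed 80 cm, and no two of those can share a stock rod, so at least 8 stock rods are needed.
A packing using 8 stock rods:
  stock rod 1: 115 + 40 = 155
  stock rod 2: 110 + 50 = 160
  stock rod 3: 110 + 30 + 20 = 160
  stock rod 4: 100 + 25 + 25 = 150
  stock rod 5: 95 = 95
  stock rod 6: 90 = 90
  stock rod 7: 85 = 85
  stock rod 8: 85 = 85
This matches the lower bound, so 8 is optimal.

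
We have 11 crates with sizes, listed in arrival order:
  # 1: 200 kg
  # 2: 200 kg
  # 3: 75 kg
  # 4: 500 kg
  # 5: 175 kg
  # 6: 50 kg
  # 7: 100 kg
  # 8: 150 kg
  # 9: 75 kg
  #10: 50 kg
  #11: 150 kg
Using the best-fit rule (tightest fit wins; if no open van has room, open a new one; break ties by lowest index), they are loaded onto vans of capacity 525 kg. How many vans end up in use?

4

  200 → van 1 (new)  [load 200/525]
  200 → van 1  [load 400/525]
  75 → van 1  [load 475/525]
  500 → van 2 (new)  [load 500/525]
  175 → van 3 (new)  [load 175/525]
  50 → van 1  [load 525/525]
  100 → van 3  [load 275/525]
  150 → van 3  [load 425/525]
  75 → van 3  [load 500/525]
  50 → van 4 (new)  [load 50/525]
  150 → van 4  [load 200/525]
4 vans opened.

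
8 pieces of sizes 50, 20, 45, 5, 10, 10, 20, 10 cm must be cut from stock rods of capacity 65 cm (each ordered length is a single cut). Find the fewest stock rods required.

Total = 50 + 45 + 20 + 20 + 10 + 10 + 10 + 5 = 170 cm.
Lower bound: ⌈170/65⌉ = 3 stock rods.
A packing using 3 stock rods:
  stock rod 1: 50 + 10 + 5 = 65
  stock rod 2: 45 + 20 = 65
  stock rod 3: 20 + 10 + 10 = 40
This matches the lower bound, so 3 is optimal.

3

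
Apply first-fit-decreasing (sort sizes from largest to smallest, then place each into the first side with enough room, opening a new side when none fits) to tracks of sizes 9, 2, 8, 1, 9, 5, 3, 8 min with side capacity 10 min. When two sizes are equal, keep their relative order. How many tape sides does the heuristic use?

5

Sorted descending: 9, 9, 8, 8, 5, 3, 2, 1.
  9 → side 1 (new)  [load 9/10]
  9 → side 2 (new)  [load 9/10]
  8 → side 3 (new)  [load 8/10]
  8 → side 4 (new)  [load 8/10]
  5 → side 5 (new)  [load 5/10]
  3 → side 5  [load 8/10]
  2 → side 3  [load 10/10]
  1 → side 1  [load 10/10]
5 tape sides opened.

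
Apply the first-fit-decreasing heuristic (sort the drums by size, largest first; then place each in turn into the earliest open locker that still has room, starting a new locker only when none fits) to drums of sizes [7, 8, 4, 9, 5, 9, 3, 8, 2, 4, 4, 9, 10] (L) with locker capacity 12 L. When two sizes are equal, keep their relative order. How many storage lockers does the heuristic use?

Sorted descending: 10, 9, 9, 9, 8, 8, 7, 5, 4, 4, 4, 3, 2.
  10 → locker 1 (new)  [load 10/12]
  9 → locker 2 (new)  [load 9/12]
  9 → locker 3 (new)  [load 9/12]
  9 → locker 4 (new)  [load 9/12]
  8 → locker 5 (new)  [load 8/12]
  8 → locker 6 (new)  [load 8/12]
  7 → locker 7 (new)  [load 7/12]
  5 → locker 7  [load 12/12]
  4 → locker 5  [load 12/12]
  4 → locker 6  [load 12/12]
  4 → locker 8 (new)  [load 4/12]
  3 → locker 2  [load 12/12]
  2 → locker 1  [load 12/12]
8 storage lockers opened.

8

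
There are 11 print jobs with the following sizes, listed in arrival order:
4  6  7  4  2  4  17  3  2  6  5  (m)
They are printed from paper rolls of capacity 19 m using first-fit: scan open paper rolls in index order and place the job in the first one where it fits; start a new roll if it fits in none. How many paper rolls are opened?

4

  4 → roll 1 (new)  [load 4/19]
  6 → roll 1  [load 10/19]
  7 → roll 1  [load 17/19]
  4 → roll 2 (new)  [load 4/19]
  2 → roll 1  [load 19/19]
  4 → roll 2  [load 8/19]
  17 → roll 3 (new)  [load 17/19]
  3 → roll 2  [load 11/19]
  2 → roll 2  [load 13/19]
  6 → roll 2  [load 19/19]
  5 → roll 4 (new)  [load 5/19]
4 paper rolls opened.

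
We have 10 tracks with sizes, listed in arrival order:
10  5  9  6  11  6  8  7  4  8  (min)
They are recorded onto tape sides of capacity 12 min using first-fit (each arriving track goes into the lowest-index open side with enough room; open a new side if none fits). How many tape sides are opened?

8

  10 → side 1 (new)  [load 10/12]
  5 → side 2 (new)  [load 5/12]
  9 → side 3 (new)  [load 9/12]
  6 → side 2  [load 11/12]
  11 → side 4 (new)  [load 11/12]
  6 → side 5 (new)  [load 6/12]
  8 → side 6 (new)  [load 8/12]
  7 → side 7 (new)  [load 7/12]
  4 → side 5  [load 10/12]
  8 → side 8 (new)  [load 8/12]
8 tape sides opened.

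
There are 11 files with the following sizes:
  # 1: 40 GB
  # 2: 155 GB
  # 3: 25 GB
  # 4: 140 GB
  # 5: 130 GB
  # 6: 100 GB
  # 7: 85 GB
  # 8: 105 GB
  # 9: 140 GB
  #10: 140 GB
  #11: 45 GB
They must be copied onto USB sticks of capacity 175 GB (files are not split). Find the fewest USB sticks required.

8

Total = 155 + 140 + 140 + 140 + 130 + 105 + 100 + 85 + 45 + 40 + 25 = 1105 GB.
Lower bound: ⌈1105/175⌉ = 7 USB sticks.
A packing using 8 USB sticks:
  USB stick 1: 155 = 155
  USB stick 2: 140 + 25 = 165
  USB stick 3: 140 = 140
  USB stick 4: 140 = 140
  USB stick 5: 130 + 45 = 175
  USB stick 6: 105 + 40 = 145
  USB stick 7: 100 = 100
  USB stick 8: 85 = 85
No arrangement into 7 USB sticks stays within capacity, so 8 is optimal.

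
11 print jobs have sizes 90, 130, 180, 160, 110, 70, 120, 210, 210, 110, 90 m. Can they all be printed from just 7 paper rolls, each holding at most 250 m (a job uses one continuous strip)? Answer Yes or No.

Yes

A valid assignment using 7 paper rolls:
  roll 1: 210 = 210
  roll 2: 210 = 210
  roll 3: 180 + 70 = 250
  roll 4: 160 + 90 = 250
  roll 5: 130 + 120 = 250
  roll 6: 110 + 110 = 220
  roll 7: 90 = 90
Every load is within 250 m, so 7 paper rolls suffice.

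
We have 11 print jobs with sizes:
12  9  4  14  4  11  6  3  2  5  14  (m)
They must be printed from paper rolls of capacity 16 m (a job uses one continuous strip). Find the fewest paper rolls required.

6

Total = 14 + 14 + 12 + 11 + 9 + 6 + 5 + 4 + 4 + 3 + 2 = 84 m.
Lower bound: ⌈84/16⌉ = 6 paper rolls.
A packing using 6 paper rolls:
  roll 1: 14 + 2 = 16
  roll 2: 14 = 14
  roll 3: 12 + 4 = 16
  roll 4: 11 + 5 = 16
  roll 5: 9 + 6 = 15
  roll 6: 4 + 3 = 7
This matches the lower bound, so 6 is optimal.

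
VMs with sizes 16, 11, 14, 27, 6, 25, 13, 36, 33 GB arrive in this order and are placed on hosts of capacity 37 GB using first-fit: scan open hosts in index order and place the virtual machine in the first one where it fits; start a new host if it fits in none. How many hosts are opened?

6

  16 → host 1 (new)  [load 16/37]
  11 → host 1  [load 27/37]
  14 → host 2 (new)  [load 14/37]
  27 → host 3 (new)  [load 27/37]
  6 → host 1  [load 33/37]
  25 → host 4 (new)  [load 25/37]
  13 → host 2  [load 27/37]
  36 → host 5 (new)  [load 36/37]
  33 → host 6 (new)  [load 33/37]
6 hosts opened.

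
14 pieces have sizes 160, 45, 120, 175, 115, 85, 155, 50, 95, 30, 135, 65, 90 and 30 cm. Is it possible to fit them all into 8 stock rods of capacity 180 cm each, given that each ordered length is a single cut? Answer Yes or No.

A valid assignment using 8 stock rods:
  stock rod 1: 175 = 175
  stock rod 2: 160 = 160
  stock rod 3: 155 = 155
  stock rod 4: 135 + 45 = 180
  stock rod 5: 120 + 50 = 170
  stock rod 6: 115 + 65 = 180
  stock rod 7: 95 + 85 = 180
  stock rod 8: 90 + 30 + 30 = 150
Every load is within 180 cm, so 8 stock rods suffice.

Yes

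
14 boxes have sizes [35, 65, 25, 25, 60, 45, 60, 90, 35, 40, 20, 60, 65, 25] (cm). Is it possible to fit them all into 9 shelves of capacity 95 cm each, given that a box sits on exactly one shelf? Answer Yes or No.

A valid assignment using 8 shelves:
  shelf 1: 90 = 90
  shelf 2: 65 + 25 = 90
  shelf 3: 65 + 25 = 90
  shelf 4: 60 + 35 = 95
  shelf 5: 60 + 35 = 95
  shelf 6: 60 + 25 = 85
  shelf 7: 45 + 40 = 85
  shelf 8: 20 = 20
That uses only 8 ≤ 9, so 9 shelves are enough.

Yes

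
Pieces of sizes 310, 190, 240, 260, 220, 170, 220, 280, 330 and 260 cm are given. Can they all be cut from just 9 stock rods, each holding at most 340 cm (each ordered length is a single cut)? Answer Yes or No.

Total = 2480 cm; ⌈2480/340⌉ = 8.
9 pieces each exceed half the capacity and cannot share a stock rod, forcing at least 9 stock rods.
The bound of 9 does not rule out 9, but exhaustive search shows no assignment into 9 stock rods of capacity 340 cm exists — the minimum is 10.

No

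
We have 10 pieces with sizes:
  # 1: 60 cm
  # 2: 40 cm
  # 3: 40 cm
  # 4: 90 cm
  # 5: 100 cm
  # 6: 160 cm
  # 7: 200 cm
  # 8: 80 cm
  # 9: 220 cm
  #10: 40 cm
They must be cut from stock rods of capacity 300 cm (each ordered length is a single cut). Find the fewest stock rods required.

Total = 220 + 200 + 160 + 100 + 90 + 80 + 60 + 40 + 40 + 40 = 1030 cm.
Lower bound: ⌈1030/300⌉ = 4 stock rods.
A packing using 4 stock rods:
  stock rod 1: 220 + 80 = 300
  stock rod 2: 200 + 100 = 300
  stock rod 3: 160 + 90 + 40 = 290
  stock rod 4: 60 + 40 + 40 = 140
This matches the lower bound, so 4 is optimal.

4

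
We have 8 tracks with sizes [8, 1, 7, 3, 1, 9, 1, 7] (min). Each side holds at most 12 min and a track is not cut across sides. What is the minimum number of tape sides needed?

4

Total = 9 + 8 + 7 + 7 + 3 + 1 + 1 + 1 = 37 min.
Lower bound: ⌈37/12⌉ = 4 tape sides.
A packing using 4 tape sides:
  side 1: 9 + 3 = 12
  side 2: 8 + 1 + 1 + 1 = 11
  side 3: 7 = 7
  side 4: 7 = 7
This matches the lower bound, so 4 is optimal.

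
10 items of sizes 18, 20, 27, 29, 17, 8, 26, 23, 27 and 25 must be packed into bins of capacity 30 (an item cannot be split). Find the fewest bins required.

Total = 29 + 27 + 27 + 26 + 25 + 23 + 20 + 18 + 17 + 8 = 220.
Lower bound: ⌈220/30⌉ = 8 bins.
Also, 9 items each exceed 15, and no two of those can share a bin, so at least 9 bins are needed.
A packing using 9 bins:
  bin 1: 29 = 29
  bin 2: 27 = 27
  bin 3: 27 = 27
  bin 4: 26 = 26
  bin 5: 25 = 25
  bin 6: 23 = 23
  bin 7: 20 + 8 = 28
  bin 8: 18 = 18
  bin 9: 17 = 17
This matches the lower bound, so 9 is optimal.

9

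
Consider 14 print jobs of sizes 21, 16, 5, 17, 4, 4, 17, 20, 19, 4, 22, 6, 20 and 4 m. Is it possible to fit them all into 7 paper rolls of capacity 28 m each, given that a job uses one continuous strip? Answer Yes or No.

No

Total = 179 m; ⌈179/28⌉ = 7.
8 print jobs each exceed half the capacity and cannot share a roll, forcing at least 8 paper rolls.
At least 8 paper rolls are required, but only 7 are allowed.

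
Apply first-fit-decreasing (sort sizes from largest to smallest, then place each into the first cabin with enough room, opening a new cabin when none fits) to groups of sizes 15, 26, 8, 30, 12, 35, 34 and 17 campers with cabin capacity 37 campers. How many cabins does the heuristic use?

6

Sorted descending: 35, 34, 30, 26, 17, 15, 12, 8.
  35 → cabin 1 (new)  [load 35/37]
  34 → cabin 2 (new)  [load 34/37]
  30 → cabin 3 (new)  [load 30/37]
  26 → cabin 4 (new)  [load 26/37]
  17 → cabin 5 (new)  [load 17/37]
  15 → cabin 5  [load 32/37]
  12 → cabin 6 (new)  [load 12/37]
  8 → cabin 4  [load 34/37]
6 cabins opened.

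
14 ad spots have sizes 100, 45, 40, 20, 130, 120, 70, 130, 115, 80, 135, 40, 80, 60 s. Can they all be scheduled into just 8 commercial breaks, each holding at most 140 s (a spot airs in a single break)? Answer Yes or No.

No

Total = 1165 s; ⌈1165/140⌉ = 9.
At least 9 commercial breaks are required, but only 8 are allowed.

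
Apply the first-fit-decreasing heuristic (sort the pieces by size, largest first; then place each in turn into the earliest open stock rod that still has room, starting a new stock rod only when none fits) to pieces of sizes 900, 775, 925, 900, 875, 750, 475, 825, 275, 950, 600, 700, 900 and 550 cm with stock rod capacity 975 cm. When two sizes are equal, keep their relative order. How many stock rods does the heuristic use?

Sorted descending: 950, 925, 900, 900, 900, 875, 825, 775, 750, 700, 600, 550, 475, 275.
  950 → stock rod 1 (new)  [load 950/975]
  925 → stock rod 2 (new)  [load 925/975]
  900 → stock rod 3 (new)  [load 900/975]
  900 → stock rod 4 (new)  [load 900/975]
  900 → stock rod 5 (new)  [load 900/975]
  875 → stock rod 6 (new)  [load 875/975]
  825 → stock rod 7 (new)  [load 825/975]
  775 → stock rod 8 (new)  [load 775/975]
  750 → stock rod 9 (new)  [load 750/975]
  700 → stock rod 10 (new)  [load 700/975]
  600 → stock rod 11 (new)  [load 600/975]
  550 → stock rod 12 (new)  [load 550/975]
  475 → stock rod 13 (new)  [load 475/975]
  275 → stock rod 10  [load 975/975]
13 stock rods opened.

13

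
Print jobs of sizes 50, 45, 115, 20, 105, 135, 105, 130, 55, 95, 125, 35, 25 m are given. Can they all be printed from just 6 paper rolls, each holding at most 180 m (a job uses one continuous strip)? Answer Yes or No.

No

Total = 1040 m; ⌈1040/180⌉ = 6.
7 print jobs each exceed half the capacity and cannot share a roll, forcing at least 7 paper rolls.
At least 7 paper rolls are required, but only 6 are allowed.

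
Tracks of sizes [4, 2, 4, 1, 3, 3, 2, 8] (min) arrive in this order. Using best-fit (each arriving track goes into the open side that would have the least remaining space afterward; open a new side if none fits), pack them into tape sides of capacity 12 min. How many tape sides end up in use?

  4 → side 1 (new)  [load 4/12]
  2 → side 1  [load 6/12]
  4 → side 1  [load 10/12]
  1 → side 1  [load 11/12]
  3 → side 2 (new)  [load 3/12]
  3 → side 2  [load 6/12]
  2 → side 2  [load 8/12]
  8 → side 3 (new)  [load 8/12]
3 tape sides opened.

3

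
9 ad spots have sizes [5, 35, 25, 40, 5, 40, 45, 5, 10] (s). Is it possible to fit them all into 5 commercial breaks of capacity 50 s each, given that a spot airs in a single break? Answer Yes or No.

A valid assignment using 5 commercial breaks:
  break 1: 45 + 5 = 50
  break 2: 40 + 10 = 50
  break 3: 40 + 5 + 5 = 50
  break 4: 35 = 35
  break 5: 25 = 25
Every load is within 50 s, so 5 commercial breaks suffice.

Yes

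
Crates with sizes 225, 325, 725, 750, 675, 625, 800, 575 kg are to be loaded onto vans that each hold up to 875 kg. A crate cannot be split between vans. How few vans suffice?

7

Total = 800 + 750 + 725 + 675 + 625 + 575 + 325 + 225 = 4700 kg.
Lower bound: ⌈4700/875⌉ = 6 vans.
A packing using 7 vans:
  van 1: 800 = 800
  van 2: 750 = 750
  van 3: 725 = 725
  van 4: 675 = 675
  van 5: 625 + 225 = 850
  van 6: 575 = 575
  van 7: 325 = 325
No arrangement into 6 vans stays within capacity, so 7 is optimal.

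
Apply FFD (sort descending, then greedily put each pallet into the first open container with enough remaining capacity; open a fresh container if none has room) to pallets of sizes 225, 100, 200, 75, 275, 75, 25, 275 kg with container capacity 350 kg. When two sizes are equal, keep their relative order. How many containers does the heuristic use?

4

Sorted descending: 275, 275, 225, 200, 100, 75, 75, 25.
  275 → container 1 (new)  [load 275/350]
  275 → container 2 (new)  [load 275/350]
  225 → container 3 (new)  [load 225/350]
  200 → container 4 (new)  [load 200/350]
  100 → container 3  [load 325/350]
  75 → container 1  [load 350/350]
  75 → container 2  [load 350/350]
  25 → container 3  [load 350/350]
4 containers opened.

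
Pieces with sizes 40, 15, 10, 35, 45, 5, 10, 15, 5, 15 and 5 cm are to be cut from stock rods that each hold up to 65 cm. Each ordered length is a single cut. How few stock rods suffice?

4

Total = 45 + 40 + 35 + 15 + 15 + 15 + 10 + 10 + 5 + 5 + 5 = 200 cm.
Lower bound: ⌈200/65⌉ = 4 stock rods.
A packing using 4 stock rods:
  stock rod 1: 45 + 15 + 5 = 65
  stock rod 2: 40 + 15 + 10 = 65
  stock rod 3: 35 + 15 + 10 + 5 = 65
  stock rod 4: 5 = 5
This matches the lower bound, so 4 is optimal.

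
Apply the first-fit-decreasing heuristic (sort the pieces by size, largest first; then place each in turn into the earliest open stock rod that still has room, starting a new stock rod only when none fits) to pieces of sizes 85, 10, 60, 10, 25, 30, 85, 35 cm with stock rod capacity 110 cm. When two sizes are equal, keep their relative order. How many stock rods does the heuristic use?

4

Sorted descending: 85, 85, 60, 35, 30, 25, 10, 10.
  85 → stock rod 1 (new)  [load 85/110]
  85 → stock rod 2 (new)  [load 85/110]
  60 → stock rod 3 (new)  [load 60/110]
  35 → stock rod 3  [load 95/110]
  30 → stock rod 4 (new)  [load 30/110]
  25 → stock rod 1  [load 110/110]
  10 → stock rod 2  [load 95/110]
  10 → stock rod 2  [load 105/110]
4 stock rods opened.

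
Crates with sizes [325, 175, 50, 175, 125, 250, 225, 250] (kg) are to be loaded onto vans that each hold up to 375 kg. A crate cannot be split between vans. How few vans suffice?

Total = 325 + 250 + 250 + 225 + 175 + 175 + 125 + 50 = 1575 kg.
Lower bound: ⌈1575/375⌉ = 5 vans.
A packing using 5 vans:
  van 1: 325 + 50 = 375
  van 2: 250 + 125 = 375
  van 3: 250 = 250
  van 4: 225 = 225
  van 5: 175 + 175 = 350
This matches the lower bound, so 5 is optimal.

5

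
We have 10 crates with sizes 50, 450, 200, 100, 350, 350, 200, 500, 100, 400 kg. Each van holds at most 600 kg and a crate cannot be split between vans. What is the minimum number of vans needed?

5

Total = 500 + 450 + 400 + 350 + 350 + 200 + 200 + 100 + 100 + 50 = 2700 kg.
Lower bound: ⌈2700/600⌉ = 5 vans.
A packing using 5 vans:
  van 1: 500 + 100 = 600
  van 2: 450 + 100 + 50 = 600
  van 3: 400 + 200 = 600
  van 4: 350 + 200 = 550
  van 5: 350 = 350
This matches the lower bound, so 5 is optimal.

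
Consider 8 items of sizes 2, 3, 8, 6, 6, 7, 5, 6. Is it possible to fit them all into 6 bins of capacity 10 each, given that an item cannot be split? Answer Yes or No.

Yes

A valid assignment using 6 bins:
  bin 1: 8 + 2 = 10
  bin 2: 7 + 3 = 10
  bin 3: 6 = 6
  bin 4: 6 = 6
  bin 5: 6 = 6
  bin 6: 5 = 5
Every load is within 10, so 6 bins suffice.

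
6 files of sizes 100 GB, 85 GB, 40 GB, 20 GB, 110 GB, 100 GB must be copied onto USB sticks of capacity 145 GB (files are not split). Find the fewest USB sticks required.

Total = 110 + 100 + 100 + 85 + 40 + 20 = 455 GB.
Lower bound: ⌈455/145⌉ = 4 USB sticks.
A packing using 4 USB sticks:
  USB stick 1: 110 + 20 = 130
  USB stick 2: 100 + 40 = 140
  USB stick 3: 100 = 100
  USB stick 4: 85 = 85
This matches the lower bound, so 4 is optimal.

4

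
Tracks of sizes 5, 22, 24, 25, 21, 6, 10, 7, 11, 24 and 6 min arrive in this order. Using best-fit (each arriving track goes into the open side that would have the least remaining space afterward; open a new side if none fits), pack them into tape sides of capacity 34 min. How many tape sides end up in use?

  5 → side 1 (new)  [load 5/34]
  22 → side 1  [load 27/34]
  24 → side 2 (new)  [load 24/34]
  25 → side 3 (new)  [load 25/34]
  21 → side 4 (new)  [load 21/34]
  6 → side 1  [load 33/34]
  10 → side 2  [load 34/34]
  7 → side 3  [load 32/34]
  11 → side 4  [load 32/34]
  24 → side 5 (new)  [load 24/34]
  6 → side 5  [load 30/34]
5 tape sides opened.

5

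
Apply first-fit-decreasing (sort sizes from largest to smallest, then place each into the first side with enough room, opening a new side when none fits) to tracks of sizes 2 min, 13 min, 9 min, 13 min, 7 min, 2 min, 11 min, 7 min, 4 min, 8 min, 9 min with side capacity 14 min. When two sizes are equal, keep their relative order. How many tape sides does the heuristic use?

Sorted descending: 13, 13, 11, 9, 9, 8, 7, 7, 4, 2, 2.
  13 → side 1 (new)  [load 13/14]
  13 → side 2 (new)  [load 13/14]
  11 → side 3 (new)  [load 11/14]
  9 → side 4 (new)  [load 9/14]
  9 → side 5 (new)  [load 9/14]
  8 → side 6 (new)  [load 8/14]
  7 → side 7 (new)  [load 7/14]
  7 → side 7  [load 14/14]
  4 → side 4  [load 13/14]
  2 → side 3  [load 13/14]
  2 → side 5  [load 11/14]
7 tape sides opened.

7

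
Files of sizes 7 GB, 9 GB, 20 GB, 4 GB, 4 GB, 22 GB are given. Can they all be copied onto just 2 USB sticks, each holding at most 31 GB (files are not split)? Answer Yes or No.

No

Total = 66 GB; ⌈66/31⌉ = 3.
At least 3 USB sticks are required, but only 2 are allowed.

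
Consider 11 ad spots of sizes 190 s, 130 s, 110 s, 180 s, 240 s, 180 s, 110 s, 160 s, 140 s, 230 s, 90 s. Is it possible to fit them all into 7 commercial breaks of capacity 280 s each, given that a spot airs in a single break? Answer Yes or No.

Total = 1760 s; ⌈1760/280⌉ = 7.
The bound of 7 does not rule out 7, but exhaustive search shows no assignment into 7 commercial breaks of capacity 280 s exists — the minimum is 8.

No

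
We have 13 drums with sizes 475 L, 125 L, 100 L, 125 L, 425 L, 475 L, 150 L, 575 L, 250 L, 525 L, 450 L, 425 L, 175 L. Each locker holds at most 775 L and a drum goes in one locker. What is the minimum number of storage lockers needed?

Total = 575 + 525 + 475 + 475 + 450 + 425 + 425 + 250 + 175 + 150 + 125 + 125 + 100 = 4275 L.
Lower bound: ⌈4275/775⌉ = 6 storage lockers.
Also, 7 drums each exceed 775/2 L, and no two of those can share a locker, so at least 7 storage lockers are needed.
A packing using 7 storage lockers:
  locker 1: 575 + 175 = 750
  locker 2: 525 + 250 = 775
  locker 3: 475 + 150 + 125 = 750
  locker 4: 475 + 125 + 100 = 700
  locker 5: 450 = 450
  locker 6: 425 = 425
  locker 7: 425 = 425
This matches the lower bound, so 7 is optimal.

7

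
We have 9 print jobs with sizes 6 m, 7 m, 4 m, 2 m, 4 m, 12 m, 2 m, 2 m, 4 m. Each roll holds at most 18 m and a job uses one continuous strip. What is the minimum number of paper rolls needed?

Total = 12 + 7 + 6 + 4 + 4 + 4 + 2 + 2 + 2 = 43 m.
Lower bound: ⌈43/18⌉ = 3 paper rolls.
A packing using 3 paper rolls:
  roll 1: 12 + 6 = 18
  roll 2: 7 + 4 + 4 + 2 = 17
  roll 3: 4 + 2 + 2 = 8
This matches the lower bound, so 3 is optimal.

3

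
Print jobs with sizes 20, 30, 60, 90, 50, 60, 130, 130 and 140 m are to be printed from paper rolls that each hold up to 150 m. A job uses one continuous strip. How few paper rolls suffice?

5

Total = 140 + 130 + 130 + 90 + 60 + 60 + 50 + 30 + 20 = 710 m.
Lower bound: ⌈710/150⌉ = 5 paper rolls.
A packing using 5 paper rolls:
  roll 1: 140 = 140
  roll 2: 130 + 20 = 150
  roll 3: 130 = 130
  roll 4: 90 + 60 = 150
  roll 5: 60 + 50 + 30 = 140
This matches the lower bound, so 5 is optimal.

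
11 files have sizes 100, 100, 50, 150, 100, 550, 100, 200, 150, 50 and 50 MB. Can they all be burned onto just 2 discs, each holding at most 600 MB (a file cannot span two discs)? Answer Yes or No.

No

Total = 1600 MB; ⌈1600/600⌉ = 3.
At least 3 discs are required, but only 2 are allowed.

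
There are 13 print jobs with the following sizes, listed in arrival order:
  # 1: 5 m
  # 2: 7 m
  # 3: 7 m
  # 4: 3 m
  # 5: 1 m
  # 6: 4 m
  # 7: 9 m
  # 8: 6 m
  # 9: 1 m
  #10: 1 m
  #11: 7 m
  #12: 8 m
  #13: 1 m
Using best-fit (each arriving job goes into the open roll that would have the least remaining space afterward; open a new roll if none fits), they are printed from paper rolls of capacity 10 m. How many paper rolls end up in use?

7

  5 → roll 1 (new)  [load 5/10]
  7 → roll 2 (new)  [load 7/10]
  7 → roll 3 (new)  [load 7/10]
  3 → roll 2  [load 10/10]
  1 → roll 3  [load 8/10]
  4 → roll 1  [load 9/10]
  9 → roll 4 (new)  [load 9/10]
  6 → roll 5 (new)  [load 6/10]
  1 → roll 1  [load 10/10]
  1 → roll 4  [load 10/10]
  7 → roll 6 (new)  [load 7/10]
  8 → roll 7 (new)  [load 8/10]
  1 → roll 3  [load 9/10]
7 paper rolls opened.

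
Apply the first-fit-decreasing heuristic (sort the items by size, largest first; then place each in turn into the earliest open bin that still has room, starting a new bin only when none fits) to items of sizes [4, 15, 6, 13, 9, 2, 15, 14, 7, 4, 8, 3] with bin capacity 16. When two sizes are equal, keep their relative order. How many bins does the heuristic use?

7

Sorted descending: 15, 15, 14, 13, 9, 8, 7, 6, 4, 4, 3, 2.
  15 → bin 1 (new)  [load 15/16]
  15 → bin 2 (new)  [load 15/16]
  14 → bin 3 (new)  [load 14/16]
  13 → bin 4 (new)  [load 13/16]
  9 → bin 5 (new)  [load 9/16]
  8 → bin 6 (new)  [load 8/16]
  7 → bin 5  [load 16/16]
  6 → bin 6  [load 14/16]
  4 → bin 7 (new)  [load 4/16]
  4 → bin 7  [load 8/16]
  3 → bin 4  [load 16/16]
  2 → bin 3  [load 16/16]
7 bins opened.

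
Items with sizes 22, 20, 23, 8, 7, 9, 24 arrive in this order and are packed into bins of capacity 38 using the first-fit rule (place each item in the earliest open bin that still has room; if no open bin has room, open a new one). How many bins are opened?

  22 → bin 1 (new)  [load 22/38]
  20 → bin 2 (new)  [load 20/38]
  23 → bin 3 (new)  [load 23/38]
  8 → bin 1  [load 30/38]
  7 → bin 1  [load 37/38]
  9 → bin 2  [load 29/38]
  24 → bin 4 (new)  [load 24/38]
4 bins opened.

4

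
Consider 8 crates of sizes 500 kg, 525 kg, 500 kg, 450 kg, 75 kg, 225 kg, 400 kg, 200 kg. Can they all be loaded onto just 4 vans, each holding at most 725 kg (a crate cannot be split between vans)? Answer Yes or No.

Total = 2875 kg; ⌈2875/725⌉ = 4.
5 crates each exceed half the capacity and cannot share a van, forcing at least 5 vans.
At least 5 vans are required, but only 4 are allowed.

No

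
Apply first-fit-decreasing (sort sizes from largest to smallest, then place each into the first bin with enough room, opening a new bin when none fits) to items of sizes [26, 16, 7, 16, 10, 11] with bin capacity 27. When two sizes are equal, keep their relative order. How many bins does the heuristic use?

4

Sorted descending: 26, 16, 16, 11, 10, 7.
  26 → bin 1 (new)  [load 26/27]
  16 → bin 2 (new)  [load 16/27]
  16 → bin 3 (new)  [load 16/27]
  11 → bin 2  [load 27/27]
  10 → bin 3  [load 26/27]
  7 → bin 4 (new)  [load 7/27]
4 bins opened.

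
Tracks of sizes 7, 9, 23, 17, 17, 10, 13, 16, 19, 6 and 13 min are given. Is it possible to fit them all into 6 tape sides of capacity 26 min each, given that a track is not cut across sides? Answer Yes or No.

A valid assignment using 6 tape sides:
  side 1: 23 = 23
  side 2: 19 + 7 = 26
  side 3: 17 + 9 = 26
  side 4: 17 + 6 = 23
  side 5: 16 + 10 = 26
  side 6: 13 + 13 = 26
Every load is within 26 min, so 6 tape sides suffice.

Yes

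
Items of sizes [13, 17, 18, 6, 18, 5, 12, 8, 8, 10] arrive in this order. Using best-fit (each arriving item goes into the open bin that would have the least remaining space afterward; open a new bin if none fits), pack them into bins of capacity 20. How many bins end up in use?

7

  13 → bin 1 (new)  [load 13/20]
  17 → bin 2 (new)  [load 17/20]
  18 → bin 3 (new)  [load 18/20]
  6 → bin 1  [load 19/20]
  18 → bin 4 (new)  [load 18/20]
  5 → bin 5 (new)  [load 5/20]
  12 → bin 5  [load 17/20]
  8 → bin 6 (new)  [load 8/20]
  8 → bin 6  [load 16/20]
  10 → bin 7 (new)  [load 10/20]
7 bins opened.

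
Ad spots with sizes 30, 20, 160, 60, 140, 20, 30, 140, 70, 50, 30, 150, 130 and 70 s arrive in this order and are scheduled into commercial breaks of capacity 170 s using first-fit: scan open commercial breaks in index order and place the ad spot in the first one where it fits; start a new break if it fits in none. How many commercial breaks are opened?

  30 → break 1 (new)  [load 30/170]
  20 → break 1  [load 50/170]
  160 → break 2 (new)  [load 160/170]
  60 → break 1  [load 110/170]
  140 → break 3 (new)  [load 140/170]
  20 → break 1  [load 130/170]
  30 → break 1  [load 160/170]
  140 → break 4 (new)  [load 140/170]
  70 → break 5 (new)  [load 70/170]
  50 → break 5  [load 120/170]
  30 → break 3  [load 170/170]
  150 → break 6 (new)  [load 150/170]
  130 → break 7 (new)  [load 130/170]
  70 → break 8 (new)  [load 70/170]
8 commercial breaks opened.

8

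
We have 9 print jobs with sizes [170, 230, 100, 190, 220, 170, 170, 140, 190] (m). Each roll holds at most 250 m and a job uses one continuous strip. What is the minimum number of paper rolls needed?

Total = 230 + 220 + 190 + 190 + 170 + 170 + 170 + 140 + 100 = 1580 m.
Lower bound: ⌈1580/250⌉ = 7 paper rolls.
Also, 8 print jobs each exceed 125 m, and no two of those can share a roll, so at least 8 paper rolls are needed.
A packing using 8 paper rolls:
  roll 1: 230 = 230
  roll 2: 220 = 220
  roll 3: 190 = 190
  roll 4: 190 = 190
  roll 5: 170 = 170
  roll 6: 170 = 170
  roll 7: 170 = 170
  roll 8: 140 + 100 = 240
This matches the lower bound, so 8 is optimal.

8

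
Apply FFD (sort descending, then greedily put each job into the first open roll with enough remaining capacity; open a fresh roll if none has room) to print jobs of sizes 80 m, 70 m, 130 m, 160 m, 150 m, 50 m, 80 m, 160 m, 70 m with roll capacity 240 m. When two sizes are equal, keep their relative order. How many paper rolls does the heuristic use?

5

Sorted descending: 160, 160, 150, 130, 80, 80, 70, 70, 50.
  160 → roll 1 (new)  [load 160/240]
  160 → roll 2 (new)  [load 160/240]
  150 → roll 3 (new)  [load 150/240]
  130 → roll 4 (new)  [load 130/240]
  80 → roll 1  [load 240/240]
  80 → roll 2  [load 240/240]
  70 → roll 3  [load 220/240]
  70 → roll 4  [load 200/240]
  50 → roll 5 (new)  [load 50/240]
5 paper rolls opened.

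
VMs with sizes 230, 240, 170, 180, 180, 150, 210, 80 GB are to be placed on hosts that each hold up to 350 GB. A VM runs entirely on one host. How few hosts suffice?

Total = 240 + 230 + 210 + 180 + 180 + 170 + 150 + 80 = 1440 GB.
Lower bound: ⌈1440/350⌉ = 5 hosts.
A packing using 5 hosts:
  host 1: 240 + 80 = 320
  host 2: 230 = 230
  host 3: 210 = 210
  host 4: 180 + 170 = 350
  host 5: 180 + 150 = 330
This matches the lower bound, so 5 is optimal.

5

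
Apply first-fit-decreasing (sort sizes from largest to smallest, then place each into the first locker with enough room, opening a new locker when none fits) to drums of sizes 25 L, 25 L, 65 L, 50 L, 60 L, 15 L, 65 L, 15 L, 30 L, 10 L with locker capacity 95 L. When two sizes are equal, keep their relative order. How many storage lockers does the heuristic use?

Sorted descending: 65, 65, 60, 50, 30, 25, 25, 15, 15, 10.
  65 → locker 1 (new)  [load 65/95]
  65 → locker 2 (new)  [load 65/95]
  60 → locker 3 (new)  [load 60/95]
  50 → locker 4 (new)  [load 50/95]
  30 → locker 1  [load 95/95]
  25 → locker 2  [load 90/95]
  25 → locker 3  [load 85/95]
  15 → locker 4  [load 65/95]
  15 → locker 4  [load 80/95]
  10 → locker 3  [load 95/95]
4 storage lockers opened.

4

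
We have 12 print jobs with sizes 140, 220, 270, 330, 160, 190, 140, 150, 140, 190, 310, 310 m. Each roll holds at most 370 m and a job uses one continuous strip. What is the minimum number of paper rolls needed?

8

Total = 330 + 310 + 310 + 270 + 220 + 190 + 190 + 160 + 150 + 140 + 140 + 140 = 2550 m.
Lower bound: ⌈2550/370⌉ = 7 paper rolls.
A packing using 8 paper rolls:
  roll 1: 330 = 330
  roll 2: 310 = 310
  roll 3: 310 = 310
  roll 4: 270 = 270
  roll 5: 220 + 150 = 370
  roll 6: 190 + 160 = 350
  roll 7: 190 + 140 = 330
  roll 8: 140 + 140 = 280
No arrangement into 7 paper rolls stays within capacity, so 8 is optimal.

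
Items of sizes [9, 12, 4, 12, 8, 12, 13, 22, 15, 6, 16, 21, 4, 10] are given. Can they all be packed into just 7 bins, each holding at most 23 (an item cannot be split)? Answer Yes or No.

No

Total = 164; ⌈164/23⌉ = 8.
At least 8 bins are required, but only 7 are allowed.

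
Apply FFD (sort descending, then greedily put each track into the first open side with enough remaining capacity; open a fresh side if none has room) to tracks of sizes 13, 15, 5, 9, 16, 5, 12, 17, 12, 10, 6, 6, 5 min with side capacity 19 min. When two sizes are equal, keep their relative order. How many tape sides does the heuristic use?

Sorted descending: 17, 16, 15, 13, 12, 12, 10, 9, 6, 6, 5, 5, 5.
  17 → side 1 (new)  [load 17/19]
  16 → side 2 (new)  [load 16/19]
  15 → side 3 (new)  [load 15/19]
  13 → side 4 (new)  [load 13/19]
  12 → side 5 (new)  [load 12/19]
  12 → side 6 (new)  [load 12/19]
  10 → side 7 (new)  [load 10/19]
  9 → side 7  [load 19/19]
  6 → side 4  [load 19/19]
  6 → side 5  [load 18/19]
  5 → side 6  [load 17/19]
  5 → side 8 (new)  [load 5/19]
  5 → side 8  [load 10/19]
8 tape sides opened.

8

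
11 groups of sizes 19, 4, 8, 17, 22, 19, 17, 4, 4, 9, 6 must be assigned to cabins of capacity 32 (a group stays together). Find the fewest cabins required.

5

Total = 22 + 19 + 19 + 17 + 17 + 9 + 8 + 6 + 4 + 4 + 4 = 129.
Lower bound: ⌈129/32⌉ = 5 cabins.
A packing using 5 cabins:
  cabin 1: 22 + 9 = 31
  cabin 2: 19 + 8 + 4 = 31
  cabin 3: 19 + 6 + 4 = 29
  cabin 4: 17 + 4 = 21
  cabin 5: 17 = 17
This matches the lower bound, so 5 is optimal.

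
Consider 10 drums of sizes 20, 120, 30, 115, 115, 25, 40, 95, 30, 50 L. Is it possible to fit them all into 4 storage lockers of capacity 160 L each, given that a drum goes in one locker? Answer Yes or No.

No

Total = 640 L; ⌈640/160⌉ = 4.
The bound of 4 does not rule out 4, but exhaustive search shows no assignment into 4 storage lockers of capacity 160 L exists — the minimum is 5.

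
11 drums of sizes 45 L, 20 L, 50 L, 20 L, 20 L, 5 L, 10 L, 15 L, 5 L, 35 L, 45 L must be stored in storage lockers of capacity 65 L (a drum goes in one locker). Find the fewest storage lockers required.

5

Total = 50 + 45 + 45 + 35 + 20 + 20 + 20 + 15 + 10 + 5 + 5 = 270 L.
Lower bound: ⌈270/65⌉ = 5 storage lockers.
A packing using 5 storage lockers:
  locker 1: 50 + 15 = 65
  locker 2: 45 + 20 = 65
  locker 3: 45 + 20 = 65
  locker 4: 35 + 20 + 10 = 65
  locker 5: 5 + 5 = 10
This matches the lower bound, so 5 is optimal.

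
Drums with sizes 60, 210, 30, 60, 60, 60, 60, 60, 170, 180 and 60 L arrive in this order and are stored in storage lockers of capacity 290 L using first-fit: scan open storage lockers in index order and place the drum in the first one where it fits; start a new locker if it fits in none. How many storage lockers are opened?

4

  60 → locker 1 (new)  [load 60/290]
  210 → locker 1  [load 270/290]
  30 → locker 2 (new)  [load 30/290]
  60 → locker 2  [load 90/290]
  60 → locker 2  [load 150/290]
  60 → locker 2  [load 210/290]
  60 → locker 2  [load 270/290]
  60 → locker 3 (new)  [load 60/290]
  170 → locker 3  [load 230/290]
  180 → locker 4 (new)  [load 180/290]
  60 → locker 3  [load 290/290]
4 storage lockers opened.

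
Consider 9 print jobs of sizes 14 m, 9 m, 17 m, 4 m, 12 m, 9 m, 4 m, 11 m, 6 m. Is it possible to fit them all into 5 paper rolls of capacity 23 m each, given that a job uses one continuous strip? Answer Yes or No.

A valid assignment using 4 paper rolls:
  roll 1: 17 + 6 = 23
  roll 2: 14 + 9 = 23
  roll 3: 12 + 11 = 23
  roll 4: 9 + 4 + 4 = 17
That uses only 4 ≤ 5, so 5 paper rolls are enough.

Yes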